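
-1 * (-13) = 13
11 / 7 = 1.57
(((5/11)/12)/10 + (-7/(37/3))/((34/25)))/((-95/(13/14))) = 892723/220854480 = 0.00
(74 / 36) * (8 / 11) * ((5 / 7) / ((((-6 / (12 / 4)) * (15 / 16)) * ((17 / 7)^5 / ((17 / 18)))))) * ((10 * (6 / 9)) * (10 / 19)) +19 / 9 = 26580334771 / 12725343081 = 2.09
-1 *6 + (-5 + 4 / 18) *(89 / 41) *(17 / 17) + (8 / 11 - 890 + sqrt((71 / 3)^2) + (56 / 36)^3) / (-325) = -1465967024 / 106853175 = -13.72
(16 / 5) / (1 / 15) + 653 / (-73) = 2851 / 73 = 39.05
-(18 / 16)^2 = -81 / 64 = -1.27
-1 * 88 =-88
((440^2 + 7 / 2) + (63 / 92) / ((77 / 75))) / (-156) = -65309139 / 52624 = -1241.05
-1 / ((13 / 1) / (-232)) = 232 / 13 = 17.85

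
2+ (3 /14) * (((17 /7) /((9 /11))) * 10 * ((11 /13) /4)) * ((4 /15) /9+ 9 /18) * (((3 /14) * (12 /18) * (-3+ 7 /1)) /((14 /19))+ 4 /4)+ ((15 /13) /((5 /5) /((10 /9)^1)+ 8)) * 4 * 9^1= 4759807555 /600038712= 7.93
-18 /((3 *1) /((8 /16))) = -3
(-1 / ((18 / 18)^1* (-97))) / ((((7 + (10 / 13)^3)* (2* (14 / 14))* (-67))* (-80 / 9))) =19773 / 17031539360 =0.00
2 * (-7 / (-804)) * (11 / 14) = 11 / 804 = 0.01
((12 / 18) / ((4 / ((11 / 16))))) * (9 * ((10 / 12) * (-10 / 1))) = -275 / 32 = -8.59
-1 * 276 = -276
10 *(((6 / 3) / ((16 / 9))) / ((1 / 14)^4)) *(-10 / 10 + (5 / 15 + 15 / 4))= 1332555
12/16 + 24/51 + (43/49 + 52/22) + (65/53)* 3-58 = -96853859/1942556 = -49.86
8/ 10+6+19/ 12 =503/ 60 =8.38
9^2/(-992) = -81/992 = -0.08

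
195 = 195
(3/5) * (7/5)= 21/25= 0.84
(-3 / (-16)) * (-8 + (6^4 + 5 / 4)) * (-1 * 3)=-46413 / 64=-725.20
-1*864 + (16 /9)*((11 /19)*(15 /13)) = -639344 /741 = -862.81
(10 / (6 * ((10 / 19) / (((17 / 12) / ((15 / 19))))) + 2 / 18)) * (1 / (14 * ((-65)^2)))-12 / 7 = -1047781947 / 611238355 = -1.71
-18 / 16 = -9 / 8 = -1.12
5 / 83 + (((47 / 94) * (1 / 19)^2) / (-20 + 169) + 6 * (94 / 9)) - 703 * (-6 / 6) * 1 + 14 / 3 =20636472833 / 26786922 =770.39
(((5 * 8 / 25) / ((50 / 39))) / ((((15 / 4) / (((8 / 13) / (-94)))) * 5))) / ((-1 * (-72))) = -8 / 1321875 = -0.00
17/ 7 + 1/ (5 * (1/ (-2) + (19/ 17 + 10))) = 30923/ 12635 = 2.45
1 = 1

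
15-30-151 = -166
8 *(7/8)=7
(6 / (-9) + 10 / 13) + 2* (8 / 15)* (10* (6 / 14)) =1276 / 273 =4.67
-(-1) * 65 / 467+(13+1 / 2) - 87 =-68519 / 934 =-73.36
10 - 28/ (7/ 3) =-2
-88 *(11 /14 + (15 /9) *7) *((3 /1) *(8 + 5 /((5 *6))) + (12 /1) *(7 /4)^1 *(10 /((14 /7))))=-425722 /3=-141907.33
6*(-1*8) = -48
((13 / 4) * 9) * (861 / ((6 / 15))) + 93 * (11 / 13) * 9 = 6621561 / 104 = 63668.86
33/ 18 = 11/ 6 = 1.83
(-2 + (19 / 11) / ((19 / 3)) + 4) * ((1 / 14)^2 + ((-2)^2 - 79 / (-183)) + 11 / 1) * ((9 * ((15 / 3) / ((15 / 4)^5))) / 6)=70871936 / 199739925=0.35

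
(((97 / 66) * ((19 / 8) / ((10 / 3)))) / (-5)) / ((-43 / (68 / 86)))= 31331 / 8135600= 0.00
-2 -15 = -17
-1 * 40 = -40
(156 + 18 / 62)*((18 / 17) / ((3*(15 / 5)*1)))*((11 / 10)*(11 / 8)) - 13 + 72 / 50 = 16.25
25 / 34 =0.74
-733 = -733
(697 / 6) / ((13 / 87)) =777.42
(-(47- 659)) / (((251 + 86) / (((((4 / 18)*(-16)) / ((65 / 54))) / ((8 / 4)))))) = -58752 / 21905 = -2.68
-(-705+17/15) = 10558/15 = 703.87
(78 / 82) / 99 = 13 / 1353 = 0.01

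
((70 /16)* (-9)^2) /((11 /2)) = 2835 /44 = 64.43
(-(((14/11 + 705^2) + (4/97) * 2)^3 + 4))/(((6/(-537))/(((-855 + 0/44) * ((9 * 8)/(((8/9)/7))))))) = -12942963227545547173842895623448695/2429535526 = -5327340592073954786797753.00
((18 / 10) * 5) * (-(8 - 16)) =72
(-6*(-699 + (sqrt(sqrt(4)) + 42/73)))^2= 93581311788/5329 - 3670920*sqrt(2)/73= 17489648.12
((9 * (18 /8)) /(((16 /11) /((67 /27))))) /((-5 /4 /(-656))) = 90651 /5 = 18130.20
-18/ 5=-3.60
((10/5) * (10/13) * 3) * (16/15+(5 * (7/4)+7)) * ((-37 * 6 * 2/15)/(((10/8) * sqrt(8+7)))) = -597328 * sqrt(15)/4875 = -474.55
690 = 690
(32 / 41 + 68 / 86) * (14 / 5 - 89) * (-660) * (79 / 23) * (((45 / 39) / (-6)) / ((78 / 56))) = -290492448400 / 6852781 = -42390.45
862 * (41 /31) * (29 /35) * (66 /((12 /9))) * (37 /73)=1877137317 /79205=23699.73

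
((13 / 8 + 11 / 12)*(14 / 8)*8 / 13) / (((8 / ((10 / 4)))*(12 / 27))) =6405 / 3328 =1.92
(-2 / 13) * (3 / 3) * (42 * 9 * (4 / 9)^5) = -1.01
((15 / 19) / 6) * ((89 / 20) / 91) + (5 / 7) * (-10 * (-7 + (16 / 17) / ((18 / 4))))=48.51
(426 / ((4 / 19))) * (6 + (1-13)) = -12141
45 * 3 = 135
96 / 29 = 3.31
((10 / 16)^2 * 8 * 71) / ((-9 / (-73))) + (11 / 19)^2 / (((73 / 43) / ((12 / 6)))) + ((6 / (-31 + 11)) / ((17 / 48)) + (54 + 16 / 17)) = 299036651363 / 161280360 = 1854.14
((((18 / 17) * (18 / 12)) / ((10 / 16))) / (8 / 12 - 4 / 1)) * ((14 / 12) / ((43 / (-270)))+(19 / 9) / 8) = 196767 / 36550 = 5.38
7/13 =0.54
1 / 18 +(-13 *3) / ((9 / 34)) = -2651 / 18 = -147.28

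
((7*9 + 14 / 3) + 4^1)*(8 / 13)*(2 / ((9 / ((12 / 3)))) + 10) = 168560 / 351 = 480.23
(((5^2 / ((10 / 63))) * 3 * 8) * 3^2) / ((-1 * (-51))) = 11340 / 17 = 667.06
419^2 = 175561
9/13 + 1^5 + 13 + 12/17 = 3403/221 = 15.40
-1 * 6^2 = -36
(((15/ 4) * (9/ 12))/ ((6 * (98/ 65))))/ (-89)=-975/ 279104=-0.00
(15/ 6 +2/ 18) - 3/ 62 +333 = 93622/ 279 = 335.56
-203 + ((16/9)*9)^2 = 53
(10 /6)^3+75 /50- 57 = -2747 /54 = -50.87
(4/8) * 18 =9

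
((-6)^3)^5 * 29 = -13635364552704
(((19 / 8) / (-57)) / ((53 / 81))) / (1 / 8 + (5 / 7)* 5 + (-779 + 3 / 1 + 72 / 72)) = 189 / 2289229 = 0.00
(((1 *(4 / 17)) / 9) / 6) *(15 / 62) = 5 / 4743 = 0.00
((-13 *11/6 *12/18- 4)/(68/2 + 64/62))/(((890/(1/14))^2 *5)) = -5549/7587145692000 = -0.00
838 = 838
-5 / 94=-0.05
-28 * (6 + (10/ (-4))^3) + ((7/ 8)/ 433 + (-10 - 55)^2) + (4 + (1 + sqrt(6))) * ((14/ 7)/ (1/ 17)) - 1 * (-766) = 34 * sqrt(6) + 18811259/ 3464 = 5513.78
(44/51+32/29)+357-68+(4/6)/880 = 63116551/216920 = 290.97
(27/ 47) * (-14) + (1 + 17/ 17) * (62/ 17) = -598/ 799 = -0.75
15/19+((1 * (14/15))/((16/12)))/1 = 283/190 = 1.49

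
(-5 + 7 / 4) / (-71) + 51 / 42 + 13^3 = 4370141 / 1988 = 2198.26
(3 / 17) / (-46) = -3 / 782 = -0.00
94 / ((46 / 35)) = 1645 / 23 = 71.52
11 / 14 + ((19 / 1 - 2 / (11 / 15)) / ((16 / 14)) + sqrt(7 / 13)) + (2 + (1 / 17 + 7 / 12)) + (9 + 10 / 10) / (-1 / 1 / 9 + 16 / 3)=sqrt(91) / 13 + 28912957 / 1476552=20.32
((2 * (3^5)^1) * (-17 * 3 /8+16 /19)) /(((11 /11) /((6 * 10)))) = -161339.21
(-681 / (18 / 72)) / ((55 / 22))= -5448 / 5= -1089.60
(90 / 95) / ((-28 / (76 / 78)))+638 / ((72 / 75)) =725689 / 1092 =664.55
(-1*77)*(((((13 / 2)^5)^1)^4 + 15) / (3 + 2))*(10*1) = -1463382210665822767892957 / 524288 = -2791180058795590911.66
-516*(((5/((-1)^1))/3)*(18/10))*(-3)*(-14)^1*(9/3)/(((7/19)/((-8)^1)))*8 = -33882624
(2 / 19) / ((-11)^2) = 2 / 2299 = 0.00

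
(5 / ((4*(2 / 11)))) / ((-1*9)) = -55 / 72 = -0.76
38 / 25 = 1.52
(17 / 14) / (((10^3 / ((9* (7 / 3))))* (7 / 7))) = 51 / 2000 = 0.03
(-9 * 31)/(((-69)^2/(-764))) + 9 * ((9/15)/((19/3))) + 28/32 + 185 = 231.50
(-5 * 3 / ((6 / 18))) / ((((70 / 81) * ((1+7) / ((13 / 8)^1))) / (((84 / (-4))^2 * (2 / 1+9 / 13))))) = -1607445 / 128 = -12558.16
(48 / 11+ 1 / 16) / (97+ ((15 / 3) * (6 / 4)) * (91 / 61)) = 0.04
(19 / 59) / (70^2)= 0.00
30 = 30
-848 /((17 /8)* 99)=-6784 /1683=-4.03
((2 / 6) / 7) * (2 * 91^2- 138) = 16424 / 21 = 782.10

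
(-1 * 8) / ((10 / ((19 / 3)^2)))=-1444 / 45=-32.09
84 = 84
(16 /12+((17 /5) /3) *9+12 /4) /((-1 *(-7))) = 218 /105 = 2.08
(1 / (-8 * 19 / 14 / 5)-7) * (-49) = 27783 / 76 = 365.57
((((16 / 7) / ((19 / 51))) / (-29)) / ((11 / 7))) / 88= -102 / 66671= -0.00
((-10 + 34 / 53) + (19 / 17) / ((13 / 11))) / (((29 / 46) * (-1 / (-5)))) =-22663970 / 339677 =-66.72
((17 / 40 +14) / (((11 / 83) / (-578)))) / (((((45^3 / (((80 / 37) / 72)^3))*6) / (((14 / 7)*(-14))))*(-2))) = -193766986 / 4441648360545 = -0.00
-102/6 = -17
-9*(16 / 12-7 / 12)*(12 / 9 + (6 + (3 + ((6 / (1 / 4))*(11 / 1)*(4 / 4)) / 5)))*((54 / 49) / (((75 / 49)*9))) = -34.09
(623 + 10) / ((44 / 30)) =9495 / 22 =431.59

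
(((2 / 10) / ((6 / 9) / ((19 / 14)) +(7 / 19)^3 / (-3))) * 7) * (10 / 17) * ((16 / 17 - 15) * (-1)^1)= 3278602 / 134385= 24.40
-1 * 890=-890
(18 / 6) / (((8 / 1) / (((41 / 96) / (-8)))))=-41 / 2048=-0.02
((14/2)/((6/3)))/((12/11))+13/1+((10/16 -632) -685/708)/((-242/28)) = 15312629/171336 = 89.37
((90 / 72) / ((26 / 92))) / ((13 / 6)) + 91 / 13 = 1528 / 169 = 9.04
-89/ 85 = -1.05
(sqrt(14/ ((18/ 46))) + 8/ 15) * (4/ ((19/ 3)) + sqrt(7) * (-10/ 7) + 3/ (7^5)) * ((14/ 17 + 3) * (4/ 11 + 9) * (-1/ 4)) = -1339 * (8 + 5 * sqrt(322)) * (201741-456190 * sqrt(7))/ 716583252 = 183.56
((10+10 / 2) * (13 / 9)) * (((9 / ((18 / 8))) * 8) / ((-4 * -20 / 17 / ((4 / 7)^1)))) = 1768 / 21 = 84.19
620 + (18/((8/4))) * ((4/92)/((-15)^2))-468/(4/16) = -719899/575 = -1252.00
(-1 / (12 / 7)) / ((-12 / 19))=133 / 144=0.92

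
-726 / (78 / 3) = -363 / 13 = -27.92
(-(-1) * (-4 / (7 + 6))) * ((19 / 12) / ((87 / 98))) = -1862 / 3393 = -0.55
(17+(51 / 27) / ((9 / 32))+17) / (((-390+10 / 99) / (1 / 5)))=-18139 / 868500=-0.02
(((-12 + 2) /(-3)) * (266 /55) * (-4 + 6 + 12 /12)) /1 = 532 /11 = 48.36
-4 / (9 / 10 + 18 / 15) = -40 / 21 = -1.90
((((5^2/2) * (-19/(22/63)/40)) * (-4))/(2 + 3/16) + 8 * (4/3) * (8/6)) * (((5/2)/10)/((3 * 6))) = 2243/3564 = 0.63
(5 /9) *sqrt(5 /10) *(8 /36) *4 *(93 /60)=31 *sqrt(2) /81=0.54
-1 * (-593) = 593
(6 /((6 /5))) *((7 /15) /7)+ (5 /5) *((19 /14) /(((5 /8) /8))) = 1859 /105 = 17.70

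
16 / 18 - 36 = -316 / 9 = -35.11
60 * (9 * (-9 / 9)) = -540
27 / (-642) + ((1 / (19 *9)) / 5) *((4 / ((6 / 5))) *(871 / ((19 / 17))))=6249673 / 2085858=3.00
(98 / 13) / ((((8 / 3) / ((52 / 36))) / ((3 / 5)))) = 49 / 20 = 2.45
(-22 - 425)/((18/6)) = -149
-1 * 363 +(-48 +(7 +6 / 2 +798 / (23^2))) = -211331 / 529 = -399.49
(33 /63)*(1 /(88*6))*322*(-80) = -230 /9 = -25.56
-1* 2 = -2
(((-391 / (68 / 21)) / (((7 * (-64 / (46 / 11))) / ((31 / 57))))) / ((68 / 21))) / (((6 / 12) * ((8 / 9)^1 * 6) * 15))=344379 / 72765440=0.00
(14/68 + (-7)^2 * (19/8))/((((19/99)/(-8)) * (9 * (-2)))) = 174405/646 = 269.98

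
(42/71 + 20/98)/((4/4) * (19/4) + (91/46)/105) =3819840/22895299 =0.17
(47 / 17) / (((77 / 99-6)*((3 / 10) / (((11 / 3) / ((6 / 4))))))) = -220 / 51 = -4.31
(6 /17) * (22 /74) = 66 /629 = 0.10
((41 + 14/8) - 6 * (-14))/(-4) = -31.69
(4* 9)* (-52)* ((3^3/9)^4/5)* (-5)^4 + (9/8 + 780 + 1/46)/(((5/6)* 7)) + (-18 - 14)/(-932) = -2031475363753/107180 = -18953866.05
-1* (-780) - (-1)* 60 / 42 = 5470 / 7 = 781.43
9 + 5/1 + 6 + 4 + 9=33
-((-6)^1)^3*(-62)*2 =-26784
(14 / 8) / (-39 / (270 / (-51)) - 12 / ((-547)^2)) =31416945 / 132249658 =0.24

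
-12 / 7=-1.71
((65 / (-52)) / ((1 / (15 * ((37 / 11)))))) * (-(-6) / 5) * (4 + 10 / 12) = -16095 / 44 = -365.80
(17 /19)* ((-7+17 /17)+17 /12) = -935 /228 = -4.10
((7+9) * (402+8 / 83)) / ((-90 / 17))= -4538864 / 3735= -1215.22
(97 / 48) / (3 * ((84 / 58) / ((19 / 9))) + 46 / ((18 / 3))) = 53447 / 257200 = 0.21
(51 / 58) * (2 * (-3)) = -153 / 29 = -5.28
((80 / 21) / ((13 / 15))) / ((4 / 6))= 600 / 91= 6.59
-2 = -2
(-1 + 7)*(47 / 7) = 282 / 7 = 40.29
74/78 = 37/39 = 0.95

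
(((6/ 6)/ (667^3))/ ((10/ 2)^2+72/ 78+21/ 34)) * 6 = 2652/ 3481068236953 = 0.00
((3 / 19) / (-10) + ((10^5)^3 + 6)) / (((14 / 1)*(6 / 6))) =190000000000001137 / 2660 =71428571428571.86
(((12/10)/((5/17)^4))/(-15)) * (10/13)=-334084/40625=-8.22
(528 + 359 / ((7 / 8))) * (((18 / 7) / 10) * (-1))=-59112 / 245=-241.27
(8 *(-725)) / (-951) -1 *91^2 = -7869431 / 951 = -8274.90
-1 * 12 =-12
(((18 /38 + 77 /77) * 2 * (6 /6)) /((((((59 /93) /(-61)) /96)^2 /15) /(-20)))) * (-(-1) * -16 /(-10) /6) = -1328758474014720 /66139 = -20090392567.39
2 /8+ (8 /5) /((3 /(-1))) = -17 /60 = -0.28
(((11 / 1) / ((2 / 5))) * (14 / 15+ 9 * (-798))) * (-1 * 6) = 1184876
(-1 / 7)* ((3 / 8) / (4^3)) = -3 / 3584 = -0.00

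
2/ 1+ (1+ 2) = 5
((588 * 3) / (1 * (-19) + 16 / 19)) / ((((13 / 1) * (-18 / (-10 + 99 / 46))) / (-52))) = 1344364 / 7935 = 169.42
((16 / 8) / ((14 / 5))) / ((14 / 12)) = 30 / 49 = 0.61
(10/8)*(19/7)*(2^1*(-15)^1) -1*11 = -112.79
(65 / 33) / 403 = 5 / 1023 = 0.00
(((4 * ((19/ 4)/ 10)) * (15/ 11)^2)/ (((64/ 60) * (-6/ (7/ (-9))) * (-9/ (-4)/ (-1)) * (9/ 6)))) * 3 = -3325/ 8712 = -0.38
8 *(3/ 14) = 12/ 7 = 1.71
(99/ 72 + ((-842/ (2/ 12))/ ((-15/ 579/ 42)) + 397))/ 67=122249.27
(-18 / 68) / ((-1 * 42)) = 3 / 476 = 0.01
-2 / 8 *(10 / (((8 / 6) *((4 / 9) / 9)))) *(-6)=3645 / 16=227.81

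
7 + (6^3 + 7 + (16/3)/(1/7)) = 802/3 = 267.33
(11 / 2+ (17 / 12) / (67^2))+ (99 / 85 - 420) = -1892569933 / 4578780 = -413.33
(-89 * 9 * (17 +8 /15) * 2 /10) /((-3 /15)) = 70221 /5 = 14044.20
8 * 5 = 40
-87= -87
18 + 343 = 361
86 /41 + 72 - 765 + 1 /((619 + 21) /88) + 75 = -2019709 /3280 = -615.76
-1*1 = -1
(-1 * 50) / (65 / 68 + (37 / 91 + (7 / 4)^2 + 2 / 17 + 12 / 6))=-7.64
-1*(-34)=34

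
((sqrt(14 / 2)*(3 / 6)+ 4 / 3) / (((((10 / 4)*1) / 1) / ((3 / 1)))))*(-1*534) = -4272 / 5 - 1602*sqrt(7) / 5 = -1702.10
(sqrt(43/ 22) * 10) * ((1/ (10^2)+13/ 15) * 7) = 85.79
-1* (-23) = 23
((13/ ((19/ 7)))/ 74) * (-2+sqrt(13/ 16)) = -91/ 703+91 * sqrt(13)/ 5624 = -0.07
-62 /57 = -1.09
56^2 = 3136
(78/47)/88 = 39/2068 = 0.02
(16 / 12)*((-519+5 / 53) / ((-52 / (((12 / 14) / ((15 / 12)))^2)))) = 5280384 / 844025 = 6.26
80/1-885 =-805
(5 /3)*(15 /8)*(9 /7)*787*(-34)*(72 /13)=-54184950 /91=-595439.01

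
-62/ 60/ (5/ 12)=-62/ 25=-2.48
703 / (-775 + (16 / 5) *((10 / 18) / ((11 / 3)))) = -23199 / 25559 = -0.91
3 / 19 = 0.16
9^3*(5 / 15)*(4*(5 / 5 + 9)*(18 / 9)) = 19440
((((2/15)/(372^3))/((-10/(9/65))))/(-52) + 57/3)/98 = 27549763488001/142098780096000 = 0.19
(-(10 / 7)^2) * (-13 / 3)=1300 / 147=8.84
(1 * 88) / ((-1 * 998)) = -44 / 499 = -0.09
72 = 72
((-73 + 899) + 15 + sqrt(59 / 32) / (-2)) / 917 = 841 / 917 -sqrt(118) / 14672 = 0.92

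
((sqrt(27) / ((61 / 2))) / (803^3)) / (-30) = -sqrt(3) / 157923396235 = -0.00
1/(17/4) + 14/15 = 298/255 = 1.17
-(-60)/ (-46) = -30/ 23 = -1.30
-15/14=-1.07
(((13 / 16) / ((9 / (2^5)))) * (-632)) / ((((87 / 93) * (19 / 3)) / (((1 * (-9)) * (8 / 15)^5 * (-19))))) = -16691757056 / 7340625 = -2273.89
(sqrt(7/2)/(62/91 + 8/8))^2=57967/46818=1.24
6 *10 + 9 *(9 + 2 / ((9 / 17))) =175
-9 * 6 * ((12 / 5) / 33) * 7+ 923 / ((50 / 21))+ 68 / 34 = 199193 / 550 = 362.17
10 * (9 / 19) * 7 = 630 / 19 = 33.16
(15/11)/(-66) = -5/242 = -0.02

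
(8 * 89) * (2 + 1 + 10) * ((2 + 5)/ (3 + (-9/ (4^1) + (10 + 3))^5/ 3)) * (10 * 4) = 7961640960/ 147017659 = 54.15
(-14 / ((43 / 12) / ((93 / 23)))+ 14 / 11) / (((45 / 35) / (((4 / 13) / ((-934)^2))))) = -1106126 / 277593057027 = -0.00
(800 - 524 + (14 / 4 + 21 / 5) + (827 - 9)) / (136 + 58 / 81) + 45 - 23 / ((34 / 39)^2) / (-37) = 15949279629 / 296035705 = 53.88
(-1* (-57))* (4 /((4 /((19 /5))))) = 216.60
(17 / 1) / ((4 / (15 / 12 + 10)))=765 / 16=47.81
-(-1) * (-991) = -991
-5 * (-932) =4660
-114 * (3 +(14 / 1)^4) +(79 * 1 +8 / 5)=-21898427 / 5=-4379685.40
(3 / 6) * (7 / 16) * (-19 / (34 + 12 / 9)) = -399 / 3392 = -0.12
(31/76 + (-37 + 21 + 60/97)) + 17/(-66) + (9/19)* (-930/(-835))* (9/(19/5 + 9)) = -4829804647/325016736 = -14.86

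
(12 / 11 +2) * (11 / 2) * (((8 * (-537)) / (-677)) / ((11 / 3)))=219096 / 7447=29.42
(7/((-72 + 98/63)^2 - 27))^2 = 321489/159815253361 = 0.00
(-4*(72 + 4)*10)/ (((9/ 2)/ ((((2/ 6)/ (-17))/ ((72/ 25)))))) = 19000/ 4131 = 4.60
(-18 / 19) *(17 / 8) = -2.01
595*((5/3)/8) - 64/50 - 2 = 72407/600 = 120.68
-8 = -8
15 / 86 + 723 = 723.17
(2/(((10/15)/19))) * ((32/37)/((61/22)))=40128/2257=17.78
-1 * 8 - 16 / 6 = -32 / 3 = -10.67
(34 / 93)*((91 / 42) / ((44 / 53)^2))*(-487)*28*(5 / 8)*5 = -52906742525 / 1080288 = -48974.66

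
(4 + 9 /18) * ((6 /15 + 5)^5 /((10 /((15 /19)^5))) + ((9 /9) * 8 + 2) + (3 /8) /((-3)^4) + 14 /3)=415806503963 /594263760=699.70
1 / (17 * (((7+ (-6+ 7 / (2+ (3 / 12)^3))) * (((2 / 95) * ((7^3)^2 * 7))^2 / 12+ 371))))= 0.00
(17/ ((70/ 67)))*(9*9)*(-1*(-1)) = 92259/ 70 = 1317.99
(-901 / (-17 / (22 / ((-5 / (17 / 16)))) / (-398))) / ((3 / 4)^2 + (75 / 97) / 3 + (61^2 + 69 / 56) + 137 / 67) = 358901373908 / 13557267575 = 26.47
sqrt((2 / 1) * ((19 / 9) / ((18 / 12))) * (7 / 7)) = 2 * sqrt(57) / 9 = 1.68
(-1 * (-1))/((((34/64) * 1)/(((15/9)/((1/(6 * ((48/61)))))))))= 15360/1037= 14.81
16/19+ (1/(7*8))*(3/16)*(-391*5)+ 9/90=-476983/85120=-5.60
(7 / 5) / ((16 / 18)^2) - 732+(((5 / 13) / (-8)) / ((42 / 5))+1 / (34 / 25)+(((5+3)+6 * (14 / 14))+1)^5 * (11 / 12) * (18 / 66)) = 280857357107 / 1485120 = 189114.25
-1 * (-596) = 596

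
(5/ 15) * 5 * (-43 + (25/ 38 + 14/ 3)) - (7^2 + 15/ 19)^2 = -16516513/ 6498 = -2541.78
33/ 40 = 0.82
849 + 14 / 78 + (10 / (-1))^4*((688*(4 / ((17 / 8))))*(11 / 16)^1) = 5903603006 / 663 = 8904378.59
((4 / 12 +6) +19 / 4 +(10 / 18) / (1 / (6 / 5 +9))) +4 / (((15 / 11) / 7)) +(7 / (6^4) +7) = 286991 / 6480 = 44.29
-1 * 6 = -6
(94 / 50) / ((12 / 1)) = 47 / 300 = 0.16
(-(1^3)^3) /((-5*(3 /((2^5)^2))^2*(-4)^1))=-262144 /45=-5825.42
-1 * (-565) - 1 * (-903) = 1468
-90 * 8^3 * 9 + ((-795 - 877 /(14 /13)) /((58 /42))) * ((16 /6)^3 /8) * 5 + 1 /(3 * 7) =-782928073 /1827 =-428532.06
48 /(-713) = -0.07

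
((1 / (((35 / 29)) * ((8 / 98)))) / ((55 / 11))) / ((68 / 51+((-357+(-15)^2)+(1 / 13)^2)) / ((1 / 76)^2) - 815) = -3549 / 1320842500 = -0.00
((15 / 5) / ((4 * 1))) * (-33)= -99 / 4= -24.75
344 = 344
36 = 36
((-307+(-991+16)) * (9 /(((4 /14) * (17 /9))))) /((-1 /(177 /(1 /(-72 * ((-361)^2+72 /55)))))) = -1952897213094408 /55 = -35507222056261.96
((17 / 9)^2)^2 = 83521 / 6561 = 12.73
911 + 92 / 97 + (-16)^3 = -308853 / 97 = -3184.05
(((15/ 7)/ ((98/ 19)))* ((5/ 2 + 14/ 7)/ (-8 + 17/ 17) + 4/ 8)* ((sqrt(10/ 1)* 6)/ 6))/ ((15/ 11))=-209* sqrt(10)/ 4802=-0.14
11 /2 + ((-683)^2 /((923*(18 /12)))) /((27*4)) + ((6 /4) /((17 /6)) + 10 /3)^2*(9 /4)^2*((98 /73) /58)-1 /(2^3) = 7496507628637 /731855605104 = 10.24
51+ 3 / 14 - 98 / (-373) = 51.48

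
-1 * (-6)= 6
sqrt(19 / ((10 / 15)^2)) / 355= 3* sqrt(19) / 710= 0.02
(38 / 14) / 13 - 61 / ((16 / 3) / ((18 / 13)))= -11377 / 728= -15.63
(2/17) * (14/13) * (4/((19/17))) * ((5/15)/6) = 56/2223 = 0.03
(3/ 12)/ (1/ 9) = 9/ 4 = 2.25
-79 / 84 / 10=-79 / 840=-0.09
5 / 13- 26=-333 / 13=-25.62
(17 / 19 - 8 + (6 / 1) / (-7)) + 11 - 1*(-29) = 4261 / 133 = 32.04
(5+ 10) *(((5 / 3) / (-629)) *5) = -125 / 629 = -0.20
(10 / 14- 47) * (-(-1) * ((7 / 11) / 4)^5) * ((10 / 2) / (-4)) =972405 / 164916224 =0.01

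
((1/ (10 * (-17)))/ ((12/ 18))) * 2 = -0.02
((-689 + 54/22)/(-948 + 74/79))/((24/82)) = 3057616/1234497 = 2.48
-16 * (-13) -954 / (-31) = 7402 / 31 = 238.77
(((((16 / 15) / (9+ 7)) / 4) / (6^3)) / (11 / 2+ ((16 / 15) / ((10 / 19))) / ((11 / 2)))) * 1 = 55 / 4183056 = 0.00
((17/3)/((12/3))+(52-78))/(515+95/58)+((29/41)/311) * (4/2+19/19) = -18688615/458500458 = -0.04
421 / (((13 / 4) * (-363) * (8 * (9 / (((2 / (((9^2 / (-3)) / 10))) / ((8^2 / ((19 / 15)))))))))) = 7999 / 110084832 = 0.00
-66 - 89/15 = -71.93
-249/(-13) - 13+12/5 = 556/65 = 8.55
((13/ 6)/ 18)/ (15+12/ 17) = 0.01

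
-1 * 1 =-1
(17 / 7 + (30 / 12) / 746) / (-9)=-25399 / 93996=-0.27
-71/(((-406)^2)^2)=-71/27170906896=-0.00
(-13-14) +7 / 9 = -236 / 9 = -26.22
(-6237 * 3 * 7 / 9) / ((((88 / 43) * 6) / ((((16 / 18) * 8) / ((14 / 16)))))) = -9632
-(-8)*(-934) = -7472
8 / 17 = 0.47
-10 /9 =-1.11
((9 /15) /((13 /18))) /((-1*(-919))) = 54 /59735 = 0.00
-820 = -820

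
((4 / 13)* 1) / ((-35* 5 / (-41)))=164 / 2275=0.07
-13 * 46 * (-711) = 425178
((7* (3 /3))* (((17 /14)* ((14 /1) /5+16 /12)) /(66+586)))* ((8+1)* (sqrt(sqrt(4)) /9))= 527* sqrt(2) /9780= 0.08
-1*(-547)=547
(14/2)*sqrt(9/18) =7*sqrt(2)/2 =4.95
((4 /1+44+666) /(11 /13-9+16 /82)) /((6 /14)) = -63427 /303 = -209.33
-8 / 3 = -2.67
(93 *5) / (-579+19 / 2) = -930 / 1139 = -0.82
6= 6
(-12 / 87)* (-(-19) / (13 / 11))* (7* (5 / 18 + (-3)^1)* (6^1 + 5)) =464.81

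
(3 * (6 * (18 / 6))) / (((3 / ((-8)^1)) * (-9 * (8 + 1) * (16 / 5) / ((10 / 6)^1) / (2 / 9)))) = 50 / 243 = 0.21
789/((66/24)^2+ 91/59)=248272/2865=86.66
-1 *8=-8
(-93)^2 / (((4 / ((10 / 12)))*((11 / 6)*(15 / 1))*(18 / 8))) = 961 / 33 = 29.12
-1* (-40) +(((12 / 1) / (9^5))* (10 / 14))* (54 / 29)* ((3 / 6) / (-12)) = 17758435 / 443961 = 40.00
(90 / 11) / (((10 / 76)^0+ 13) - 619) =-18 / 1331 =-0.01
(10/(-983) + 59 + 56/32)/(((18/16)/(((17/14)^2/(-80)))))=-69021581/69360480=-1.00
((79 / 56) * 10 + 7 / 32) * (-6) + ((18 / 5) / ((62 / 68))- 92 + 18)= -2708281 / 17360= -156.01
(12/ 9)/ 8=1/ 6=0.17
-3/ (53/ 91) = -273/ 53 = -5.15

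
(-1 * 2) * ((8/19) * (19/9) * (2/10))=-16/45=-0.36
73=73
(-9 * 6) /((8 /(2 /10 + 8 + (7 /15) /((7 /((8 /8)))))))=-279 /5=-55.80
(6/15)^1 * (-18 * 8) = -288/5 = -57.60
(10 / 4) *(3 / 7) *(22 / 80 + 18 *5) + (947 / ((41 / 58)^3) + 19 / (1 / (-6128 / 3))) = -834433364581 / 23157456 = -36033.03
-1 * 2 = -2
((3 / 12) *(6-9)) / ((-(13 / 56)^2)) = 2352 / 169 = 13.92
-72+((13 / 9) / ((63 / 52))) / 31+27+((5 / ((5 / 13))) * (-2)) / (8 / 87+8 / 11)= -75495535 / 984312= -76.70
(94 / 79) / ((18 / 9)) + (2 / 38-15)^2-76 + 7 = 4420980 / 28519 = 155.02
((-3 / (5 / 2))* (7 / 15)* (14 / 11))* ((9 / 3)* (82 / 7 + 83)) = -55692 / 275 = -202.52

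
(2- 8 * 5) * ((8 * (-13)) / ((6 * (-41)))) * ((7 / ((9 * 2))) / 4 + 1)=-19513 / 1107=-17.63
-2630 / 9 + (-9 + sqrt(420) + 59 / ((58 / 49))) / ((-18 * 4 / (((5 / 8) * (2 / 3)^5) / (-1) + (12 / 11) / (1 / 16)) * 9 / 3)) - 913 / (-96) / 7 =-295.80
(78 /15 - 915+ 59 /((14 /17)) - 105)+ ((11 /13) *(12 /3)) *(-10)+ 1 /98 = -3111723 /3185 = -976.99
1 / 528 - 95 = -50159 / 528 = -95.00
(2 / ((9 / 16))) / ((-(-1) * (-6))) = -16 / 27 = -0.59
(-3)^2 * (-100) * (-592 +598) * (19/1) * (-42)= 4309200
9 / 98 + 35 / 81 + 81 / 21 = 34777 / 7938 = 4.38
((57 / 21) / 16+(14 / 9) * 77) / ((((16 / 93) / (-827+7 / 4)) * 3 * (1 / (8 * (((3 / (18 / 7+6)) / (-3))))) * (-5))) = -12372534217 / 345600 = -35800.16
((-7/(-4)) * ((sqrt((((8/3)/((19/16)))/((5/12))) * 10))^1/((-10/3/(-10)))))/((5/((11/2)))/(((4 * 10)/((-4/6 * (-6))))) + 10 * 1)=616 * sqrt(19)/703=3.82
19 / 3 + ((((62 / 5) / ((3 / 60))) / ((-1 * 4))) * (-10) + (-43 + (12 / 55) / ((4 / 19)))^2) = 21664567 / 9075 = 2387.28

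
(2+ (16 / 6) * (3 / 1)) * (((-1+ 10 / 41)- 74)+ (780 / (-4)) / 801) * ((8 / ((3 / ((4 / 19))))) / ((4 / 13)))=-1368.41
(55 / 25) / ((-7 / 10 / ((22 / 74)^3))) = -29282 / 354571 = -0.08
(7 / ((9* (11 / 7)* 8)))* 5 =245 / 792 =0.31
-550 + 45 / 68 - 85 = -43135 / 68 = -634.34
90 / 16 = 45 / 8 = 5.62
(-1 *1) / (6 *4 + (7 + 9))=-1 / 40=-0.02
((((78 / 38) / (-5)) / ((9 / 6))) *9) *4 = -9.85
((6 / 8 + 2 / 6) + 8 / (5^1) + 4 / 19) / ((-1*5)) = -3299 / 5700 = -0.58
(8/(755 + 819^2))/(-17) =-2/2853943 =-0.00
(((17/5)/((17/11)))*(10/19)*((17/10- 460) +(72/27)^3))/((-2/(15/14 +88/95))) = 3466935967/6822900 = 508.13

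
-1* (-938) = 938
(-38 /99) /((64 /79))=-1501 /3168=-0.47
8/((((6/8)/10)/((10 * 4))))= 12800/3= 4266.67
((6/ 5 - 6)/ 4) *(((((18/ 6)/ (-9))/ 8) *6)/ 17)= 3/ 170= 0.02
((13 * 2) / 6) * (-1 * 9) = -39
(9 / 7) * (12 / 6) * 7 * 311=5598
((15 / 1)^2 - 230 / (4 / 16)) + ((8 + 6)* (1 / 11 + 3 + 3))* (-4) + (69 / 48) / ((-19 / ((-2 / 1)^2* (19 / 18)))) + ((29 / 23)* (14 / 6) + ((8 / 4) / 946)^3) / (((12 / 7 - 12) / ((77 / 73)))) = -3617040185211193 / 3488953524408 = -1036.71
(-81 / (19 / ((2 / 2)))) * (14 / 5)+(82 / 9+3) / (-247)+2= -110993 / 11115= -9.99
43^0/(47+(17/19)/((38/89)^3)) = 0.02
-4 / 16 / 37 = -0.01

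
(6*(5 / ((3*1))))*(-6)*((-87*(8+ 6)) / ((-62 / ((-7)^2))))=-1790460 / 31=-57756.77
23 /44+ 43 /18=1153 /396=2.91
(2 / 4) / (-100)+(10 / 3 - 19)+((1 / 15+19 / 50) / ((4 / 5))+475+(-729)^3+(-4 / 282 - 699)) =-2731316133299 / 7050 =-387420728.13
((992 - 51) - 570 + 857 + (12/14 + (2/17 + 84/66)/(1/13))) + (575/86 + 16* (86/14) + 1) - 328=115377517/112574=1024.90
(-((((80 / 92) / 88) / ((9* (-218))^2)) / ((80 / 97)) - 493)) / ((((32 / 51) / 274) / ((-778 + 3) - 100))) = -31310713651485638125 / 166213859328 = -188376070.31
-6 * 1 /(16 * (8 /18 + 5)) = -27 /392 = -0.07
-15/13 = -1.15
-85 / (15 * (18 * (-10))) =17 / 540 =0.03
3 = 3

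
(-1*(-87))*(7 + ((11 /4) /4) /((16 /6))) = 80823 /128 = 631.43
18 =18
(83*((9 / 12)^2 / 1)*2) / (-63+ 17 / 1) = -747 / 368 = -2.03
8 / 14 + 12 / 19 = 160 / 133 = 1.20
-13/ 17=-0.76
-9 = -9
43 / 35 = 1.23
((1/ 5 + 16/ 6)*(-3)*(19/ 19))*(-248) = 10664/ 5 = 2132.80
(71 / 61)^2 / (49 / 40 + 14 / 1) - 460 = -1042199300 / 2266089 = -459.91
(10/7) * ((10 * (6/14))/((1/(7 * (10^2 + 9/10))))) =30270/7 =4324.29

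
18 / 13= 1.38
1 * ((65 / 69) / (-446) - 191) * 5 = -29389495 / 30774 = -955.01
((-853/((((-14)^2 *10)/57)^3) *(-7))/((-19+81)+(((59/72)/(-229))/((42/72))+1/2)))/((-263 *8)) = -108525135123/97165040526848000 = -0.00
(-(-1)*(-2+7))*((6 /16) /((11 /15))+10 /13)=7325 /1144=6.40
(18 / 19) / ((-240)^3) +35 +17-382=-330.00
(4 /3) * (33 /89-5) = -6.17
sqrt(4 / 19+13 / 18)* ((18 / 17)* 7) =21* sqrt(12122) / 323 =7.16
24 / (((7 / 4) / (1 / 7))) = 96 / 49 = 1.96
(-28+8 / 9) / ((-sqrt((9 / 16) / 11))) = 976 * sqrt(11) / 27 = 119.89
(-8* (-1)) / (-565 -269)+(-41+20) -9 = -30.01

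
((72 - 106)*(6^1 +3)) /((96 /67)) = -3417 /16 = -213.56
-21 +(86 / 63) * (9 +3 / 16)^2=12061 / 128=94.23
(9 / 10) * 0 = 0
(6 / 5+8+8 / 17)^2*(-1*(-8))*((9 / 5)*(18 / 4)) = 218921616 / 36125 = 6060.11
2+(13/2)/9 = 49/18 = 2.72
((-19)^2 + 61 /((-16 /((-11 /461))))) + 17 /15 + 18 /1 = 42068017 /110640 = 380.22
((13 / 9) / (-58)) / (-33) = 13 / 17226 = 0.00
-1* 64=-64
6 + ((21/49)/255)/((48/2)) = 85681/14280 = 6.00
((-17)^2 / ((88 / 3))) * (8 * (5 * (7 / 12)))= 10115 / 44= 229.89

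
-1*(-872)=872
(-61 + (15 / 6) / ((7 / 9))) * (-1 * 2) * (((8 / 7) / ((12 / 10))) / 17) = 16180 / 2499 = 6.47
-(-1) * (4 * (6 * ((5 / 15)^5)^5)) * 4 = 32 / 282429536481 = 0.00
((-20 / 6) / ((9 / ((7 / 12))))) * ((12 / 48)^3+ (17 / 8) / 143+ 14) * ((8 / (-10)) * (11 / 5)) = 898849 / 168480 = 5.34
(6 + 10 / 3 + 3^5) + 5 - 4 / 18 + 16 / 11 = 25598 / 99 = 258.57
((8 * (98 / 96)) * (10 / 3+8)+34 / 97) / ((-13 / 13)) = -81107 / 873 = -92.91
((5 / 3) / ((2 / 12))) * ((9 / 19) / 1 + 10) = 1990 / 19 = 104.74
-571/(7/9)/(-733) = 5139/5131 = 1.00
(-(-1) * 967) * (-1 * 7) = -6769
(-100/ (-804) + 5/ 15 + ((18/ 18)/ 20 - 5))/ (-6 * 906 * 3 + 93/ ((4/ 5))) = 18059/ 65090835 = 0.00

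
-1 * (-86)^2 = -7396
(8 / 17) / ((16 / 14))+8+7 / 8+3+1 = 1807 / 136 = 13.29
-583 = -583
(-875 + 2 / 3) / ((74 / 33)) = -28853 / 74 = -389.91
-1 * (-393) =393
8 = 8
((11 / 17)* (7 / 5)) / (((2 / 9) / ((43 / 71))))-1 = 17729 / 12070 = 1.47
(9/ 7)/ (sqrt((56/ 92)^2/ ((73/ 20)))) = 207 * sqrt(365)/ 980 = 4.04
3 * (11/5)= 33/5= 6.60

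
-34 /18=-17 /9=-1.89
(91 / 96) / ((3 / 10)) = 455 / 144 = 3.16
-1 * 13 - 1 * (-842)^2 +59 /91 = -64516848 /91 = -708976.35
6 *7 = 42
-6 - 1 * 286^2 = -81802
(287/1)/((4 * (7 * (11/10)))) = 205/22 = 9.32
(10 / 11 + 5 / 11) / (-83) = -15 / 913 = -0.02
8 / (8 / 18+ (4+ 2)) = 36 / 29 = 1.24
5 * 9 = 45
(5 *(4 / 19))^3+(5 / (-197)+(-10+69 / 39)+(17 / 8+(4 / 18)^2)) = -4.92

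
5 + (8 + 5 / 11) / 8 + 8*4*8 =23061 / 88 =262.06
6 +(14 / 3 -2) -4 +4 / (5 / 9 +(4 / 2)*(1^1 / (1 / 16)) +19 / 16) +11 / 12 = 5.70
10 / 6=5 / 3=1.67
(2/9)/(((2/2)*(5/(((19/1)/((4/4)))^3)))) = 13718/45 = 304.84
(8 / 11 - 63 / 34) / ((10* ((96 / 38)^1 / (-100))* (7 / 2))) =39995 / 31416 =1.27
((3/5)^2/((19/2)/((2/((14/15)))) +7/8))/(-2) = -108/3185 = -0.03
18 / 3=6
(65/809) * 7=455/809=0.56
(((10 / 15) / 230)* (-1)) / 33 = -1 / 11385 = -0.00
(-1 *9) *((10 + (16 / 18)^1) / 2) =-49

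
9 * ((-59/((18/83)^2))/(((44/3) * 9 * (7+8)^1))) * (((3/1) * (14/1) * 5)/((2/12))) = -2845157/396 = -7184.74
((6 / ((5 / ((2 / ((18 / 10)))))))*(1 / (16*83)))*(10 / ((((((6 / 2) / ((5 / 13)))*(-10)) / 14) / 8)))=-140 / 9711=-0.01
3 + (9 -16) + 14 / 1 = 10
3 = 3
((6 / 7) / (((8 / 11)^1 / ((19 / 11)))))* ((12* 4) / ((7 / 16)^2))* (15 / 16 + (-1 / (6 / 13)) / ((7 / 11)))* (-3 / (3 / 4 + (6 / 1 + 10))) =36290304 / 160867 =225.59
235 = 235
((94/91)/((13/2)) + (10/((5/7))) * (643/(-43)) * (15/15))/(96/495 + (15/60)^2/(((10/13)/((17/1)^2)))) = -11237193792/1271775869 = -8.84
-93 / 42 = -31 / 14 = -2.21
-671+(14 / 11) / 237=-1749283 / 2607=-670.99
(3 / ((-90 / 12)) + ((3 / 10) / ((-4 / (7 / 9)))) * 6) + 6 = 21 / 4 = 5.25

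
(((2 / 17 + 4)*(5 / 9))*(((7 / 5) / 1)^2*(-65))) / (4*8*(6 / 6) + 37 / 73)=-465010 / 51867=-8.97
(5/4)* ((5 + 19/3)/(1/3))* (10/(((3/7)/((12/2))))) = 5950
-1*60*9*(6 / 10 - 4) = 1836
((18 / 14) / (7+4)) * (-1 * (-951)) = 8559 / 77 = 111.16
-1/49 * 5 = -5/49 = -0.10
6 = 6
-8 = -8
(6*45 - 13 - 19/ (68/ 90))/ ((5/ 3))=23649/ 170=139.11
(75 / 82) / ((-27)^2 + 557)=75 / 105452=0.00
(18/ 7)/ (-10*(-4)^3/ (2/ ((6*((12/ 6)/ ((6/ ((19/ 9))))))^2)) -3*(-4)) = 729/ 1620682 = 0.00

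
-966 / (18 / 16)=-2576 / 3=-858.67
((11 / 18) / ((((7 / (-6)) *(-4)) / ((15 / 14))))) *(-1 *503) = -27665 / 392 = -70.57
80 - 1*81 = -1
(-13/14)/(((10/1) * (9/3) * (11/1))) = -13/4620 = -0.00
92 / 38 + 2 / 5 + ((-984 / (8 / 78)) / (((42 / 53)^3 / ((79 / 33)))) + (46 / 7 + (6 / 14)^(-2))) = -595341114061 / 12903660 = -46137.38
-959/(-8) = 959/8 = 119.88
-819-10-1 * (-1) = -828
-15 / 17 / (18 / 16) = -0.78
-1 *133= -133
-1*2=-2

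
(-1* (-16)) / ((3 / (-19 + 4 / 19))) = -1904 / 19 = -100.21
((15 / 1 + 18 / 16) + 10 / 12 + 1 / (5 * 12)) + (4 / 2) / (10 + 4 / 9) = 17.17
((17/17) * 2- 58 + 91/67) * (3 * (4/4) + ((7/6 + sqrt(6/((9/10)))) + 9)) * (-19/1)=139118 * sqrt(15)/201 + 5495161/402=16350.16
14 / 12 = 7 / 6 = 1.17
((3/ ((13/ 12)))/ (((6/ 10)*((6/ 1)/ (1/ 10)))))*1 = 1/ 13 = 0.08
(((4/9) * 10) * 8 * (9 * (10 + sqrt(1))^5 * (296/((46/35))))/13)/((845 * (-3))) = -352203.78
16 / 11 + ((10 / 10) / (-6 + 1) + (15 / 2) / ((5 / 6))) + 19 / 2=2173 / 110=19.75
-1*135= -135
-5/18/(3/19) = -95/54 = -1.76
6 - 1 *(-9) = 15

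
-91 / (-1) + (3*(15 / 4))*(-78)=-1573 / 2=-786.50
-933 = -933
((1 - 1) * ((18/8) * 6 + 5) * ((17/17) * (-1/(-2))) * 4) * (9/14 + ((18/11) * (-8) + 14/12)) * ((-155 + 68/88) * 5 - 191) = 0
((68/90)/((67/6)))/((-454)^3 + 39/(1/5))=-68/94044351345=-0.00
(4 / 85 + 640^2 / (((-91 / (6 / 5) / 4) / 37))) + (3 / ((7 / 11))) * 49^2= -6095768771 / 7735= -788076.12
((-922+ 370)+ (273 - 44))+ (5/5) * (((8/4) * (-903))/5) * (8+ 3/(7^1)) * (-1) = 13607/5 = 2721.40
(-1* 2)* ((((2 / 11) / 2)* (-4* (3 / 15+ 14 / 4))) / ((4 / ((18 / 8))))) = 333 / 220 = 1.51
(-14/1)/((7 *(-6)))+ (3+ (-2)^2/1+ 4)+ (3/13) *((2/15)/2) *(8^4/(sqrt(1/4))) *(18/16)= 29858/195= 153.12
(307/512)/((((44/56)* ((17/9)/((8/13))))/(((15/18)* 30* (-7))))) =-3384675/77792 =-43.51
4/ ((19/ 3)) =12/ 19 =0.63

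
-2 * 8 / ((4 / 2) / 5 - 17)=80 / 83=0.96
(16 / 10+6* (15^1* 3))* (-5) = -1358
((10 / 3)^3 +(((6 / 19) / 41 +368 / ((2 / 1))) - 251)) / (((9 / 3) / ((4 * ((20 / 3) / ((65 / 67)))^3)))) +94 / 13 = -48483764861794 / 3742969581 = -12953.29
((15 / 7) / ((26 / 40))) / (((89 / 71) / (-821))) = -17487300 / 8099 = -2159.19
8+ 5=13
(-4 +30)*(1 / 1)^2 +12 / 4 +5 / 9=266 / 9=29.56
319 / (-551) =-11 / 19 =-0.58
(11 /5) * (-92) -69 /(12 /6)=-2369 /10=-236.90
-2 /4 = -1 /2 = -0.50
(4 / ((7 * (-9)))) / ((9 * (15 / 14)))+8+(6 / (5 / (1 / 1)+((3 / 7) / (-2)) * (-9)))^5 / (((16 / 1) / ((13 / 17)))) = 8.02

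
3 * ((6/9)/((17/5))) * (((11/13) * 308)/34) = 16940/3757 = 4.51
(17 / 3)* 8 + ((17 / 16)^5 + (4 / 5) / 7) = 5152889657 / 110100480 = 46.80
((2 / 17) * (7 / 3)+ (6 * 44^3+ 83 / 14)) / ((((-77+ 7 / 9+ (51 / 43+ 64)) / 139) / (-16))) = 52348863797880 / 508249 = 102998459.02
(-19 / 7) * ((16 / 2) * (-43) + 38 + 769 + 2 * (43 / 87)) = -766973 / 609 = -1259.40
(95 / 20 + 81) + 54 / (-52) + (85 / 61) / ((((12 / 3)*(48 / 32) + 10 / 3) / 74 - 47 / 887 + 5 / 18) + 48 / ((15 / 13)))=1959324584065 / 23120305156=84.74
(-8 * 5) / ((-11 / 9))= 32.73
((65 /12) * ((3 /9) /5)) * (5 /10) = 13 /72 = 0.18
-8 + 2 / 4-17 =-49 / 2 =-24.50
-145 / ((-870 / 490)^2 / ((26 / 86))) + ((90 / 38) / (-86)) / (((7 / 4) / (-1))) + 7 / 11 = -217616092 / 16419249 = -13.25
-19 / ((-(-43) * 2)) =-19 / 86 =-0.22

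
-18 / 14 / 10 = -9 / 70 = -0.13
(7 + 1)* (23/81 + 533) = 345568/81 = 4266.27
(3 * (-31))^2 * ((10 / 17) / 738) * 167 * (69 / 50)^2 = 764078607 / 348500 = 2192.48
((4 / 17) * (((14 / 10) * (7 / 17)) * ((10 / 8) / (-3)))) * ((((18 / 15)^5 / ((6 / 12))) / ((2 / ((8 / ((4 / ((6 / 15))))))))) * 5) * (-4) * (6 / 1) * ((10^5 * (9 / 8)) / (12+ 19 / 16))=7023034368 / 60979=115171.36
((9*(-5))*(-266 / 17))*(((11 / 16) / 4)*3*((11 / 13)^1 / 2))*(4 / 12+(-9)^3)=-791534205 / 7072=-111925.09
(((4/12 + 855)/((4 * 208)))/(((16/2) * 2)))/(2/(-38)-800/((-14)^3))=8361311/31090176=0.27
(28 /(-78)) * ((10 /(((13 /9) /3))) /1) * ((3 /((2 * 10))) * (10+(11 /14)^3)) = -776817 /66248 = -11.73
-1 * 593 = -593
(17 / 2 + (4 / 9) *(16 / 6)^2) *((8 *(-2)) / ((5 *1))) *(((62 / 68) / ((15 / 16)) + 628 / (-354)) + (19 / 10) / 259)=46763124388 / 1578145275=29.63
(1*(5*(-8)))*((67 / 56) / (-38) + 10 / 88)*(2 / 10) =-1923 / 2926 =-0.66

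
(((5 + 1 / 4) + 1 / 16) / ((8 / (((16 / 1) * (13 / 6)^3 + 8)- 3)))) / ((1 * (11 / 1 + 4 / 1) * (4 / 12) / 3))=76993 / 1152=66.83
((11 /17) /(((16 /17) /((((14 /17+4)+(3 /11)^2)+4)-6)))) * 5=29805 /2992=9.96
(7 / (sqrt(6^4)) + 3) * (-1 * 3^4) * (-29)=30015 / 4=7503.75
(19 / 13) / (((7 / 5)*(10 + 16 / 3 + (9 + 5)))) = 285 / 8008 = 0.04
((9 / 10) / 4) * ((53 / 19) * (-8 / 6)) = -159 / 190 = -0.84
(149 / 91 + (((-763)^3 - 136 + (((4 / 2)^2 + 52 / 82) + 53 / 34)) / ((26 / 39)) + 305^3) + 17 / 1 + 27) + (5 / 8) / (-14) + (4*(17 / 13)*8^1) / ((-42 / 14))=-1942144762176007 / 3044496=-637919958.57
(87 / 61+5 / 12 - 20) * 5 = -66455 / 732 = -90.79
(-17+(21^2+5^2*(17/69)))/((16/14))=207767/552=376.39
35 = 35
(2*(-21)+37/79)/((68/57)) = -11001/316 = -34.81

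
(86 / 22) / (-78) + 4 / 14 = 1415 / 6006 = 0.24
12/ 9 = 4/ 3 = 1.33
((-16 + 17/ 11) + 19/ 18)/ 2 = -2653/ 396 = -6.70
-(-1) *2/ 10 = 1/ 5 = 0.20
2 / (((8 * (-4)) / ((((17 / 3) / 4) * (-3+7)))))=-17 / 48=-0.35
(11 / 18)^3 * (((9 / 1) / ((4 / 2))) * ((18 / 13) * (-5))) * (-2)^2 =-6655 / 234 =-28.44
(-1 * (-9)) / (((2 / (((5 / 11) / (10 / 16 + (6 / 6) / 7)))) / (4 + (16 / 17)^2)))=13.02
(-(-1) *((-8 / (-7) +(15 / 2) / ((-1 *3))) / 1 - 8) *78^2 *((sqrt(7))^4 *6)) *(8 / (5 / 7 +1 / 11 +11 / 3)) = -30930131232 / 1033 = -29942043.79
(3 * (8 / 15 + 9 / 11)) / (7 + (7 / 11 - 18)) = -223 / 570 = -0.39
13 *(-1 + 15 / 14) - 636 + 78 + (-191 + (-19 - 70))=-11719 / 14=-837.07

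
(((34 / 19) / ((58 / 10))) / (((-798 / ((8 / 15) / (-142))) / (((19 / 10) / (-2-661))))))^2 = 4 / 230977787384205225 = 0.00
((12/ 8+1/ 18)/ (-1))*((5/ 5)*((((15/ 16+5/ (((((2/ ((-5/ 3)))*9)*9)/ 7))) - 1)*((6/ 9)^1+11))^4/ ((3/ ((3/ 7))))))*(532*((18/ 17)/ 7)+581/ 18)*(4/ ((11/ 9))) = -377271600327581612813125/ 7787788859761016832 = -48443.99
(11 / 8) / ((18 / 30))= 55 / 24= 2.29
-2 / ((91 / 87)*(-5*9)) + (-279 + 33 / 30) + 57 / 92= -34815541 / 125580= -277.24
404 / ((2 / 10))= 2020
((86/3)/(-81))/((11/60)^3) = -57.43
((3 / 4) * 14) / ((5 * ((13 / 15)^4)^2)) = 6.60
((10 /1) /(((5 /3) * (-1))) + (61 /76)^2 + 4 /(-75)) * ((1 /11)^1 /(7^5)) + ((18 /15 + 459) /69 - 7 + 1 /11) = -9005508443 /37592662800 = -0.24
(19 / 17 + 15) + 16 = 546 / 17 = 32.12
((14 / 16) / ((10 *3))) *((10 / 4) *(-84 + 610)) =1841 / 48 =38.35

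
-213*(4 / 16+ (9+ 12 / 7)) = -2335.39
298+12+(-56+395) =649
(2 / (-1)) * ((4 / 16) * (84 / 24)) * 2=-7 / 2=-3.50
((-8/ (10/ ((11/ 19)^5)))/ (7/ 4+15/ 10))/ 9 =-2576816/ 1448517915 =-0.00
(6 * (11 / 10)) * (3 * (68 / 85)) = 396 / 25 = 15.84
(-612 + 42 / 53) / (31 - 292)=2.34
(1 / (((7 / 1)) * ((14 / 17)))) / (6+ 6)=0.01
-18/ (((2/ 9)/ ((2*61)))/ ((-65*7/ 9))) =499590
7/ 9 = 0.78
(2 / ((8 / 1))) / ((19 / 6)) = 3 / 38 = 0.08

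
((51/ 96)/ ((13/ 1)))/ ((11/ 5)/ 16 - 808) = -0.00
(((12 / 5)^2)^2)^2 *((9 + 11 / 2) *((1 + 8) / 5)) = 56112611328 / 1953125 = 28729.66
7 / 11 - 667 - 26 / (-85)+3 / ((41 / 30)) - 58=-27672604 / 38335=-721.86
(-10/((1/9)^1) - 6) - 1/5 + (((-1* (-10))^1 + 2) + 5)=-396/5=-79.20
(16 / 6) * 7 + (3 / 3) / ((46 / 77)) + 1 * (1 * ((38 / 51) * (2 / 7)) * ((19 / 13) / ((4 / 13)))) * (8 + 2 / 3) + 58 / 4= 1074106 / 24633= 43.60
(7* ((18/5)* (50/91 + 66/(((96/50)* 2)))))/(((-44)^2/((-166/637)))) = -3858255/64128064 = -0.06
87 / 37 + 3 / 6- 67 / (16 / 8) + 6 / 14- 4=-8863 / 259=-34.22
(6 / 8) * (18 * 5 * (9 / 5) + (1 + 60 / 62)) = 15249 / 124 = 122.98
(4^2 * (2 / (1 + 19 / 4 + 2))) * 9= 1152 / 31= 37.16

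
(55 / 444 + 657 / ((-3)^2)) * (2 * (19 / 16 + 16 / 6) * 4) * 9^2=1461015 / 8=182626.88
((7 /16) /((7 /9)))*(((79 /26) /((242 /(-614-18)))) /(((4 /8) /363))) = -168507 /52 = -3240.52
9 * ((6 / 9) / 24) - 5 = -19 / 4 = -4.75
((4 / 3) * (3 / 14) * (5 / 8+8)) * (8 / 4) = 69 / 14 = 4.93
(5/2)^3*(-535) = -66875/8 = -8359.38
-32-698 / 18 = -637 / 9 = -70.78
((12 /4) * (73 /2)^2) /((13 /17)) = 271779 /52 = 5226.52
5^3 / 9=125 / 9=13.89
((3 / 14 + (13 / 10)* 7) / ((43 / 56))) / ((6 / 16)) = 20864 / 645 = 32.35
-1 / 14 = -0.07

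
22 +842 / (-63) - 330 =-20246 / 63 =-321.37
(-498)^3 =-123505992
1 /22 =0.05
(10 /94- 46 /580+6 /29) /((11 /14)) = 22323 /74965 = 0.30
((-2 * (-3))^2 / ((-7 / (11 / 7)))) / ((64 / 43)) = -4257 / 784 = -5.43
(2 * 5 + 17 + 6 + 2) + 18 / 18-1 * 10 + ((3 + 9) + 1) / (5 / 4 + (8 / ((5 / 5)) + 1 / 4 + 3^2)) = 988 / 37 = 26.70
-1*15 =-15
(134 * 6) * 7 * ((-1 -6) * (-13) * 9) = 4609332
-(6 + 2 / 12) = -6.17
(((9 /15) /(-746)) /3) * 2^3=-4 /1865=-0.00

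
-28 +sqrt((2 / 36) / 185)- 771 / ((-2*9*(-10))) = -1937 / 60 +sqrt(370) / 1110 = -32.27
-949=-949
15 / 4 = 3.75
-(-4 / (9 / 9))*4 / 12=4 / 3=1.33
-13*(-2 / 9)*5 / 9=130 / 81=1.60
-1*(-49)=49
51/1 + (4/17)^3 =51.01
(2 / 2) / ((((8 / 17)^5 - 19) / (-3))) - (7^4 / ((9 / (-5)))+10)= 11891934532 / 8981505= 1324.05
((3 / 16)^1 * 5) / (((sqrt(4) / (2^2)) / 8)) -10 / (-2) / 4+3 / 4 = 17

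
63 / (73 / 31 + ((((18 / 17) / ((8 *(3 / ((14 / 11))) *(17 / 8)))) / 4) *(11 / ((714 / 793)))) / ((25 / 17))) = 3135650 / 119937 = 26.14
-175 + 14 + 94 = -67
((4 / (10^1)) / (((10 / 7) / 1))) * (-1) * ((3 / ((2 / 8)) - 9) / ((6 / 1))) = -7 / 50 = -0.14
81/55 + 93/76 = 11271/4180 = 2.70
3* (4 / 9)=4 / 3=1.33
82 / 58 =41 / 29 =1.41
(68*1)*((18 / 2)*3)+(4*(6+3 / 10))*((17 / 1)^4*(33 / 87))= 116026326 / 145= 800181.56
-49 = -49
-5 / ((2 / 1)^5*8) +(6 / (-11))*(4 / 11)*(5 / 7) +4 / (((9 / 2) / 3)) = 1629791 / 650496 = 2.51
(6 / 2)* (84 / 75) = 84 / 25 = 3.36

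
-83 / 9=-9.22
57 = 57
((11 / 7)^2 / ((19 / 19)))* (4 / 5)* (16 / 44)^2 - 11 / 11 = -181 / 245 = -0.74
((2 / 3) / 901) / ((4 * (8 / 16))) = 1 / 2703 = 0.00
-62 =-62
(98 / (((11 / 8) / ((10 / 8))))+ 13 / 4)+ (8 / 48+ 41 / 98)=601045 / 6468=92.93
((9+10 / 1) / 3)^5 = 2476099 / 243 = 10189.71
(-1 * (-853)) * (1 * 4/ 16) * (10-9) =853/ 4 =213.25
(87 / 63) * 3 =29 / 7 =4.14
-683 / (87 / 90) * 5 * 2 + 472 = -191212 / 29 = -6593.52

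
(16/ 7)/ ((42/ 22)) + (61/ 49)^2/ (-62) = 523525/ 446586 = 1.17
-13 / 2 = -6.50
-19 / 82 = -0.23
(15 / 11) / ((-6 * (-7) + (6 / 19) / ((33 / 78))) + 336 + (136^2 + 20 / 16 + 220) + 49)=1140 / 16005217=0.00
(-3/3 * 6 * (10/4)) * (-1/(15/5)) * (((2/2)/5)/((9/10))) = 10/9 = 1.11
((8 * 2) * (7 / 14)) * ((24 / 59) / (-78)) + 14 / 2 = 5337 / 767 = 6.96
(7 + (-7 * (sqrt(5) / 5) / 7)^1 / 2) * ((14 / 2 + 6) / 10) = 91 / 10 - 13 * sqrt(5) / 100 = 8.81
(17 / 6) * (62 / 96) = 527 / 288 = 1.83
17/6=2.83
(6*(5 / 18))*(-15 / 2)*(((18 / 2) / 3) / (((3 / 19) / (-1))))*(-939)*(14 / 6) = -1040725 / 2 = -520362.50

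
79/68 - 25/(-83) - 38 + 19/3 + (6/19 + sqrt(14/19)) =-9615179/321708 + sqrt(266)/19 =-29.03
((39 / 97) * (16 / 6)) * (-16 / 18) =-832 / 873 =-0.95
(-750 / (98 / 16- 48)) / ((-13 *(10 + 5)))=-80 / 871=-0.09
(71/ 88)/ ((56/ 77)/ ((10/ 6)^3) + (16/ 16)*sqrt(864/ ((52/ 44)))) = -115375/ 665477536 + 12203125*sqrt(858)/ 11978595648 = 0.03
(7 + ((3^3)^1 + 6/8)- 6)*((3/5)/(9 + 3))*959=1378.56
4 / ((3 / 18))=24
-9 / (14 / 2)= -9 / 7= -1.29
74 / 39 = 1.90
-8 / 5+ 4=12 / 5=2.40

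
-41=-41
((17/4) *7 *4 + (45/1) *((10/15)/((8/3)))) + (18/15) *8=2797/20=139.85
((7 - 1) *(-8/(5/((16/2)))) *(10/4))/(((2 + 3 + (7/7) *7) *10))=-8/5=-1.60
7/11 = 0.64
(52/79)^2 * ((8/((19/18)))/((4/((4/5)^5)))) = 99680256/370559375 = 0.27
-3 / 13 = -0.23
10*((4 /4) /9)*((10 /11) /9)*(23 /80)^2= 0.01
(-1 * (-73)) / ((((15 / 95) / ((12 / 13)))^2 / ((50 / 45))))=4216480 / 1521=2772.18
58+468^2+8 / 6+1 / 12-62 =2628257 / 12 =219021.42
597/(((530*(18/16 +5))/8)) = 19104/12985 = 1.47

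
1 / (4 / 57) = 57 / 4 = 14.25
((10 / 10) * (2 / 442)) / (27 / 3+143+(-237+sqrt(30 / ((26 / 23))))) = -1 / 18716 -sqrt(4485) / 20681180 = -0.00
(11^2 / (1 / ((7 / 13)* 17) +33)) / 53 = 14399 / 208820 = 0.07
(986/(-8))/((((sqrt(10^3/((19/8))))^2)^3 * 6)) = -0.00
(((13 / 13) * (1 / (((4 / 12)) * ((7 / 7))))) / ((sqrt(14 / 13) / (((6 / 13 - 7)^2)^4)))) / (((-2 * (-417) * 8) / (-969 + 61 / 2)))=-5114647154983203125 * sqrt(182) / 50797183458112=-1358350.16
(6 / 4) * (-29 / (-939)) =0.05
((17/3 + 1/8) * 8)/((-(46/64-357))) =4448/34203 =0.13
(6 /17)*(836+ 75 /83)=416778 /1411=295.38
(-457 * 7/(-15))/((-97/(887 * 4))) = -11350052/1455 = -7800.72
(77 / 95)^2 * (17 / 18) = 100793 / 162450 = 0.62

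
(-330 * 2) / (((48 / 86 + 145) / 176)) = -454080 / 569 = -798.03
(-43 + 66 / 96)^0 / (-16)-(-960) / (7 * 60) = 249 / 112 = 2.22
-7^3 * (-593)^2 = -120615607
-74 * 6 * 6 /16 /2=-333 /4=-83.25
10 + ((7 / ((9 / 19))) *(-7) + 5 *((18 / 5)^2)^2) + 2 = 841909 / 1125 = 748.36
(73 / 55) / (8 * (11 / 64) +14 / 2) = 584 / 3685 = 0.16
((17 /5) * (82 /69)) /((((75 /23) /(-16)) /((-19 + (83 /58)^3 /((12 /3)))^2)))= -1133345462278085 /171309116448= -6615.79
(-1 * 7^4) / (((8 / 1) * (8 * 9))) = -2401 / 576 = -4.17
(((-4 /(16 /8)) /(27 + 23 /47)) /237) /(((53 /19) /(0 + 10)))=-235 /213537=-0.00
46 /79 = 0.58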